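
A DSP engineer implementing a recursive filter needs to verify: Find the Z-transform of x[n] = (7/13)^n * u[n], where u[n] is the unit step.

The Z-transform of a^n * u[n] is z/(z-a) for |z| > |a|.
Here a = 7/13, so X(z) = z/(z - (7/13)) = 13z/(13z - 7)
ROC: |z| > 7/13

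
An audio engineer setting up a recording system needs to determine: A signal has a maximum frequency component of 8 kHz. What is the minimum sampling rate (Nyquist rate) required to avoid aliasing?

By the Nyquist-Shannon sampling theorem,
the minimum sampling rate (Nyquist rate) must be at least 2 * f_max.
Nyquist rate = 2 * 8 kHz = 16 kHz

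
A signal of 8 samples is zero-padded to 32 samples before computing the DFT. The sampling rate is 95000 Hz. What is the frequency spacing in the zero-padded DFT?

Original DFT: N = 8, resolution = f_s/N = 95000/8 = 11875 Hz
Zero-padded DFT: N = 32, resolution = f_s/N = 95000/32 = 11875/4 Hz
Zero-padding interpolates the spectrum (finer frequency grid)
but does NOT improve the true spectral resolution (ability to resolve close frequencies).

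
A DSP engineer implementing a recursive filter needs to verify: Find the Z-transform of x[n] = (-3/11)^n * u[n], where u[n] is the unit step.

The Z-transform of a^n * u[n] is z/(z-a) for |z| > |a|.
Here a = -3/11, so X(z) = z/(z - (-3/11)) = 11z/(11z + 3)
ROC: |z| > 3/11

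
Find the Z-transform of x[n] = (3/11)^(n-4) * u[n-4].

Time-shifting property: if X(z) = Z{x[n]}, then Z{x[n-d]} = z^(-d) * X(z)
X(z) = z/(z - 3/11) for x[n] = (3/11)^n * u[n]
Z{x[n-4]} = z^(-4) * z/(z - 3/11) = z^(-3)/(z - 3/11)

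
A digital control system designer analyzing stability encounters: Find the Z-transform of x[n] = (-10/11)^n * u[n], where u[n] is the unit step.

The Z-transform of a^n * u[n] is z/(z-a) for |z| > |a|.
Here a = -10/11, so X(z) = z/(z - (-10/11)) = 11z/(11z + 10)
ROC: |z| > 10/11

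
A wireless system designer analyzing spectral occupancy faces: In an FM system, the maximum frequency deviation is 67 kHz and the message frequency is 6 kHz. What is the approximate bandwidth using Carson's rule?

Carson's rule: BW = 2*(delta_f + f_m)
= 2*(67 + 6) kHz = 146 kHz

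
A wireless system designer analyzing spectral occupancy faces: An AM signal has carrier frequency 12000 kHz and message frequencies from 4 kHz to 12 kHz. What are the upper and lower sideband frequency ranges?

Upper sideband (USB) = fc + [fm_low, fm_high] = 12000 + [4, 12] = [12004, 12012] kHz
Lower sideband (LSB) = fc - [fm_high, fm_low] = 12000 - [12, 4] = [11988, 11996] kHz
Total occupied spectrum: 11988 kHz to 12012 kHz (plus carrier at 12000 kHz)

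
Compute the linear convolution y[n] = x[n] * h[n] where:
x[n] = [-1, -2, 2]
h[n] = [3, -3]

y[n] = sum_k x[k]*h[n-k]. Output length = len(x) + len(h) - 1 = 3 + 2 - 1 = 4.
y[0] = -1*3 = -3
y[1] = -2*3 + -1*-3 = -3
y[2] = 2*3 + -2*-3 = 12
y[3] = 2*-3 = -6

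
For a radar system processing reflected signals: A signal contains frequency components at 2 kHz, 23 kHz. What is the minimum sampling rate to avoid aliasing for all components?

The highest frequency component is f_max = 23 kHz.
Nyquist rate = 2 * f_max = 2 * 23 kHz = 46 kHz.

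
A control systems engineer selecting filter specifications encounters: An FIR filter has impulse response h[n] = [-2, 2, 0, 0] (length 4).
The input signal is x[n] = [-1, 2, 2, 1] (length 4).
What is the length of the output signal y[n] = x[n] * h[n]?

For linear convolution, the output length is:
len(y) = len(x) + len(h) - 1 = 4 + 4 - 1 = 7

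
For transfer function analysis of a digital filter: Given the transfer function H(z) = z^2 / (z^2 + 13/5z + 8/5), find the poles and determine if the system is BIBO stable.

Poles are roots of the denominator: z^2 + 13/5z + 8/5 = 0.
Quadratic formula: z = [-(13/5) +/- sqrt((13/5)^2 - 4*(8/5))] / 2
Discriminant = 169/25 - 32/5 = 9/25; sqrt = 3/5.
z = (-13/5 +/- 3/5) / 2 => z = -1 or z = -8/5.
|p1| = 8/5, |p2| = 1.
For BIBO stability, all poles must lie inside the unit circle (|p| < 1).
System is UNSTABLE since at least one |p| >= 1.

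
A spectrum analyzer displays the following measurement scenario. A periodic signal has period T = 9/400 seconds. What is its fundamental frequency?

The fundamental frequency is the reciprocal of the period.
f = 1/T = 1/(9/400) = 400/9 Hz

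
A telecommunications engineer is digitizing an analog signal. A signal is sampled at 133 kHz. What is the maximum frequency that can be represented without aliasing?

The maximum frequency that can be represented without aliasing
is the Nyquist frequency: f_max = f_s / 2 = 133 kHz / 2 = 133/2 kHz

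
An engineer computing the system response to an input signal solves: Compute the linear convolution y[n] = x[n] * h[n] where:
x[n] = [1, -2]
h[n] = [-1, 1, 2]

y[n] = sum_k x[k]*h[n-k]. Output length = len(x) + len(h) - 1 = 2 + 3 - 1 = 4.
y[0] = 1*-1 = -1
y[1] = -2*-1 + 1*1 = 3
y[2] = -2*1 + 1*2 = 0
y[3] = -2*2 = -4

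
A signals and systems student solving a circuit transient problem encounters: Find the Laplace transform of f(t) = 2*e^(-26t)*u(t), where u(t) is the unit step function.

Standard Laplace transform pair:
e^(-at)*u(t) <-> 1/(s+a)
With a = 26: L{2*e^(-26t)*u(t)} = 2/(s+26), ROC: Re(s) > -26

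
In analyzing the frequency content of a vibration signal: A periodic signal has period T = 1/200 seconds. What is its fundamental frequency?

The fundamental frequency is the reciprocal of the period.
f = 1/T = 1/(1/200) = 200 Hz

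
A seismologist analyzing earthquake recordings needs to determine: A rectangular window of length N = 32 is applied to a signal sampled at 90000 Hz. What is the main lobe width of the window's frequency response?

For a rectangular window of length N,
the main lobe width in frequency is 2*f_s/N.
= 2*90000/32 = 5625 Hz
This determines the minimum frequency separation for resolving two sinusoids.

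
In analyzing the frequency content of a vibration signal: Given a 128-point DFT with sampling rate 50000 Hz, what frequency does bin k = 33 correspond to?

The frequency of DFT bin k is: f_k = k * f_s / N
f_33 = 33 * 50000 / 128 = 103125/8 Hz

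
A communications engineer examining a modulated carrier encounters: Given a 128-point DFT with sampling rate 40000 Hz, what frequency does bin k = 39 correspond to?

The frequency of DFT bin k is: f_k = k * f_s / N
f_39 = 39 * 40000 / 128 = 24375/2 Hz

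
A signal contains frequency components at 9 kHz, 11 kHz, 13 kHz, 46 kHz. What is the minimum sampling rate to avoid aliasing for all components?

The highest frequency component is f_max = 46 kHz.
Nyquist rate = 2 * f_max = 2 * 46 kHz = 92 kHz.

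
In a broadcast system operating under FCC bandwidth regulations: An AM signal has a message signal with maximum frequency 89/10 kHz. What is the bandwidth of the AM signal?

In AM (double-sideband), the bandwidth is twice the message frequency.
BW = 2 * f_m = 2 * 89/10 kHz = 89/5 kHz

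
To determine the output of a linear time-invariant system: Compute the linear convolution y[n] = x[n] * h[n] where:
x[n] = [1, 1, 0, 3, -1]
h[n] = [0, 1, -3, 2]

y[n] = sum_k x[k]*h[n-k]. Output length = len(x) + len(h) - 1 = 5 + 4 - 1 = 8.
y[0] = 1*0 = 0
y[1] = 1*0 + 1*1 = 1
y[2] = 0*0 + 1*1 + 1*-3 = -2
y[3] = 3*0 + 0*1 + 1*-3 + 1*2 = -1
y[4] = -1*0 + 3*1 + 0*-3 + 1*2 = 5
y[5] = -1*1 + 3*-3 + 0*2 = -10
y[6] = -1*-3 + 3*2 = 9
y[7] = -1*2 = -2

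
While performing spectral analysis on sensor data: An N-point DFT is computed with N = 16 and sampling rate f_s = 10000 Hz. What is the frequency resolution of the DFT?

DFT frequency resolution = f_s / N
= 10000 / 16 = 625 Hz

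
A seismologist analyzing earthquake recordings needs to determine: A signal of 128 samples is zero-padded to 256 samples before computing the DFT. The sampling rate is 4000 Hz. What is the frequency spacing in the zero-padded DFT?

Original DFT: N = 128, resolution = f_s/N = 4000/128 = 125/4 Hz
Zero-padded DFT: N = 256, resolution = f_s/N = 4000/256 = 125/8 Hz
Zero-padding interpolates the spectrum (finer frequency grid)
but does NOT improve the true spectral resolution (ability to resolve close frequencies).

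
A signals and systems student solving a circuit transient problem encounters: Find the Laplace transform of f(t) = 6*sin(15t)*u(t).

Standard pair: sin(wt)*u(t) <-> w/(s^2+w^2)
With w = 15: L{6*sin(15t)*u(t)} = 90/(s^2+225)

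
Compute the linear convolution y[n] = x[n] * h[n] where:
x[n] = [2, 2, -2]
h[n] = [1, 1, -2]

y[n] = sum_k x[k]*h[n-k]. Output length = len(x) + len(h) - 1 = 3 + 3 - 1 = 5.
y[0] = 2*1 = 2
y[1] = 2*1 + 2*1 = 4
y[2] = -2*1 + 2*1 + 2*-2 = -4
y[3] = -2*1 + 2*-2 = -6
y[4] = -2*-2 = 4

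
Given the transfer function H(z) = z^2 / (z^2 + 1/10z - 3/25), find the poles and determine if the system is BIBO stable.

Poles are roots of the denominator: z^2 + 1/10z - 3/25 = 0.
Quadratic formula: z = [-(1/10) +/- sqrt((1/10)^2 - 4*(-3/25))] / 2
Discriminant = 1/100 + 12/25 = 49/100; sqrt = 7/10.
z = (-1/10 +/- 7/10) / 2 => z = 3/10 or z = -2/5.
|p1| = 2/5, |p2| = 3/10.
For BIBO stability, all poles must lie inside the unit circle (|p| < 1).
System is STABLE since both |p| < 1.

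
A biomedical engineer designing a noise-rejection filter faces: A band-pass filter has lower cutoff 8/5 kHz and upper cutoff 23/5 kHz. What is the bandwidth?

Bandwidth = f_high - f_low
= 23/5 kHz - 8/5 kHz = 3 kHz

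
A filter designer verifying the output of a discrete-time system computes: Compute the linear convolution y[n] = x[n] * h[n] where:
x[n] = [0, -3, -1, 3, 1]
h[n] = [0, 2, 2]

y[n] = sum_k x[k]*h[n-k]. Output length = len(x) + len(h) - 1 = 5 + 3 - 1 = 7.
y[0] = 0*0 = 0
y[1] = -3*0 + 0*2 = 0
y[2] = -1*0 + -3*2 + 0*2 = -6
y[3] = 3*0 + -1*2 + -3*2 = -8
y[4] = 1*0 + 3*2 + -1*2 = 4
y[5] = 1*2 + 3*2 = 8
y[6] = 1*2 = 2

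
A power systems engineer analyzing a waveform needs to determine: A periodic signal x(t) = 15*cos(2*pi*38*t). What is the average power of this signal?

Average power of A*cos(wt) is A^2/2.
P = 15^2 / 2 = 225/2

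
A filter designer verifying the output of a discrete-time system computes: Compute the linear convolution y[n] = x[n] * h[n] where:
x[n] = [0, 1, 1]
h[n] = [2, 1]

y[n] = sum_k x[k]*h[n-k]. Output length = len(x) + len(h) - 1 = 3 + 2 - 1 = 4.
y[0] = 0*2 = 0
y[1] = 1*2 + 0*1 = 2
y[2] = 1*2 + 1*1 = 3
y[3] = 1*1 = 1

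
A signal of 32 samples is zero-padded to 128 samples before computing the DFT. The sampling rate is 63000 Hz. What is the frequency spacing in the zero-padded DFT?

Original DFT: N = 32, resolution = f_s/N = 63000/32 = 7875/4 Hz
Zero-padded DFT: N = 128, resolution = f_s/N = 63000/128 = 7875/16 Hz
Zero-padding interpolates the spectrum (finer frequency grid)
but does NOT improve the true spectral resolution (ability to resolve close frequencies).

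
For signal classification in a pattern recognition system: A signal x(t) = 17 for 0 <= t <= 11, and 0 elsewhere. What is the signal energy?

Energy = integral of |x(t)|^2 dt over the signal duration
= 17^2 * 11 = 289 * 11 = 3179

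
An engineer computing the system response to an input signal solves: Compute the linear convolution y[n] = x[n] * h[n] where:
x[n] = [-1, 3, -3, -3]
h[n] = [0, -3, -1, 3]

y[n] = sum_k x[k]*h[n-k]. Output length = len(x) + len(h) - 1 = 4 + 4 - 1 = 7.
y[0] = -1*0 = 0
y[1] = 3*0 + -1*-3 = 3
y[2] = -3*0 + 3*-3 + -1*-1 = -8
y[3] = -3*0 + -3*-3 + 3*-1 + -1*3 = 3
y[4] = -3*-3 + -3*-1 + 3*3 = 21
y[5] = -3*-1 + -3*3 = -6
y[6] = -3*3 = -9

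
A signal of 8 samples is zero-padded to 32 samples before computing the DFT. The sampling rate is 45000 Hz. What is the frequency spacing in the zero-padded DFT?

Original DFT: N = 8, resolution = f_s/N = 45000/8 = 5625 Hz
Zero-padded DFT: N = 32, resolution = f_s/N = 45000/32 = 5625/4 Hz
Zero-padding interpolates the spectrum (finer frequency grid)
but does NOT improve the true spectral resolution (ability to resolve close frequencies).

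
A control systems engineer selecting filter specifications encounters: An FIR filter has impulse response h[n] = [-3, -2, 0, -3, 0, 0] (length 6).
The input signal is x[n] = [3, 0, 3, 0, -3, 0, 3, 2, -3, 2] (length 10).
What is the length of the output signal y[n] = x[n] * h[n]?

For linear convolution, the output length is:
len(y) = len(x) + len(h) - 1 = 10 + 6 - 1 = 15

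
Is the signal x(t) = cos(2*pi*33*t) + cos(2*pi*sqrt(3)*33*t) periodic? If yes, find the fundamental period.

f1 = 33 Hz, f2 = 33*sqrt(3) Hz
Ratio f2/f1 = sqrt(3), which is irrational.
Since the frequency ratio is irrational, no common period exists.
The signal is not periodic.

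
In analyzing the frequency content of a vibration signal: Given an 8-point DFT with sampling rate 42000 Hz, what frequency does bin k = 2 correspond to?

The frequency of DFT bin k is: f_k = k * f_s / N
f_2 = 2 * 42000 / 8 = 10500 Hz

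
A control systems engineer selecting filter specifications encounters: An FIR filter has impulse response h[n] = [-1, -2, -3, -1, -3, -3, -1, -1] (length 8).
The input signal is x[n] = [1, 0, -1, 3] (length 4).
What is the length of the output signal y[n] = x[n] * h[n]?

For linear convolution, the output length is:
len(y) = len(x) + len(h) - 1 = 4 + 8 - 1 = 11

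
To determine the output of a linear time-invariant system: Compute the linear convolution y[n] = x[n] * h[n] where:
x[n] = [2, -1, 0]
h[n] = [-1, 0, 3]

y[n] = sum_k x[k]*h[n-k]. Output length = len(x) + len(h) - 1 = 3 + 3 - 1 = 5.
y[0] = 2*-1 = -2
y[1] = -1*-1 + 2*0 = 1
y[2] = 0*-1 + -1*0 + 2*3 = 6
y[3] = 0*0 + -1*3 = -3
y[4] = 0*3 = 0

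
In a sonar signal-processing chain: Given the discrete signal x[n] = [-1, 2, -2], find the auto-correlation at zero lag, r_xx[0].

The auto-correlation at zero lag r_xx[0] equals the signal energy.
r_xx[0] = sum of x[n]^2 = (-1)^2 + 2^2 + (-2)^2
= 1 + 4 + 4 = 9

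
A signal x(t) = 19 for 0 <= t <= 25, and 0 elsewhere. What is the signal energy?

Energy = integral of |x(t)|^2 dt over the signal duration
= 19^2 * 25 = 361 * 25 = 9025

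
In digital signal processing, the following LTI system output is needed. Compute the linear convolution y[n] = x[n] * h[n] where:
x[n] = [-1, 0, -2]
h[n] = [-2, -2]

y[n] = sum_k x[k]*h[n-k]. Output length = len(x) + len(h) - 1 = 3 + 2 - 1 = 4.
y[0] = -1*-2 = 2
y[1] = 0*-2 + -1*-2 = 2
y[2] = -2*-2 + 0*-2 = 4
y[3] = -2*-2 = 4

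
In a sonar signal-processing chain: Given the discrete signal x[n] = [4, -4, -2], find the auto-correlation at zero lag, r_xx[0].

The auto-correlation at zero lag r_xx[0] equals the signal energy.
r_xx[0] = sum of x[n]^2 = 4^2 + (-4)^2 + (-2)^2
= 16 + 16 + 4 = 36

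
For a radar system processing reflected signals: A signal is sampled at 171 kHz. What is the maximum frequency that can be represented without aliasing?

The maximum frequency that can be represented without aliasing
is the Nyquist frequency: f_max = f_s / 2 = 171 kHz / 2 = 171/2 kHz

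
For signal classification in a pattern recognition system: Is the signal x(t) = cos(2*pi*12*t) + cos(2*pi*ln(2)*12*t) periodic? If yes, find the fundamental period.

f1 = 12 Hz, f2 = 12*ln(2) Hz
Ratio f2/f1 = ln(2), which is irrational.
Since the frequency ratio is irrational, no common period exists.
The signal is not periodic.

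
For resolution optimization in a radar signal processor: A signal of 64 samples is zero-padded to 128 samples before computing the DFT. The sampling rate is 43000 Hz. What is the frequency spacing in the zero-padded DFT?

Original DFT: N = 64, resolution = f_s/N = 43000/64 = 5375/8 Hz
Zero-padded DFT: N = 128, resolution = f_s/N = 43000/128 = 5375/16 Hz
Zero-padding interpolates the spectrum (finer frequency grid)
but does NOT improve the true spectral resolution (ability to resolve close frequencies).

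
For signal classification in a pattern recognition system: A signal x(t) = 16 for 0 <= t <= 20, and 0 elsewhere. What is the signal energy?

Energy = integral of |x(t)|^2 dt over the signal duration
= 16^2 * 20 = 256 * 20 = 5120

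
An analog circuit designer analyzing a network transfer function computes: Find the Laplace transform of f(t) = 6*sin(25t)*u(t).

Standard pair: sin(wt)*u(t) <-> w/(s^2+w^2)
With w = 25: L{6*sin(25t)*u(t)} = 150/(s^2+625)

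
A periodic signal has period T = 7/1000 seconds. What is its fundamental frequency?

The fundamental frequency is the reciprocal of the period.
f = 1/T = 1/(7/1000) = 1000/7 Hz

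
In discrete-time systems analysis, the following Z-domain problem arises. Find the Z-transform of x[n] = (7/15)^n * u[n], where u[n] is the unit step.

The Z-transform of a^n * u[n] is z/(z-a) for |z| > |a|.
Here a = 7/15, so X(z) = z/(z - (7/15)) = 15z/(15z - 7)
ROC: |z| > 7/15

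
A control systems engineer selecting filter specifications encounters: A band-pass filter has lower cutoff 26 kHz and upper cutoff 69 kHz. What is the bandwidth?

Bandwidth = f_high - f_low
= 69 kHz - 26 kHz = 43 kHz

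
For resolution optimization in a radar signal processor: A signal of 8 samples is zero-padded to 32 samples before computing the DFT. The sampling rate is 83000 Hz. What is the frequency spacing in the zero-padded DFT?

Original DFT: N = 8, resolution = f_s/N = 83000/8 = 10375 Hz
Zero-padded DFT: N = 32, resolution = f_s/N = 83000/32 = 10375/4 Hz
Zero-padding interpolates the spectrum (finer frequency grid)
but does NOT improve the true spectral resolution (ability to resolve close frequencies).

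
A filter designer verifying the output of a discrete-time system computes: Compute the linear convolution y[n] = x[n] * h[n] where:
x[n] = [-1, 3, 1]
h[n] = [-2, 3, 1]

y[n] = sum_k x[k]*h[n-k]. Output length = len(x) + len(h) - 1 = 3 + 3 - 1 = 5.
y[0] = -1*-2 = 2
y[1] = 3*-2 + -1*3 = -9
y[2] = 1*-2 + 3*3 + -1*1 = 6
y[3] = 1*3 + 3*1 = 6
y[4] = 1*1 = 1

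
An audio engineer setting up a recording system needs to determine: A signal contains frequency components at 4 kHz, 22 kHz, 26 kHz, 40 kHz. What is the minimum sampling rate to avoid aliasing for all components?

The highest frequency component is f_max = 40 kHz.
Nyquist rate = 2 * f_max = 2 * 40 kHz = 80 kHz.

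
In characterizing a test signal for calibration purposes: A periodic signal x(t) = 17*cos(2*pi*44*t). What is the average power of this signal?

Average power of A*cos(wt) is A^2/2.
P = 17^2 / 2 = 289/2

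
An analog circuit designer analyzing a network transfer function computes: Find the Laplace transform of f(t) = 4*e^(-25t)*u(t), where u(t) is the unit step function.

Standard Laplace transform pair:
e^(-at)*u(t) <-> 1/(s+a)
With a = 25: L{4*e^(-25t)*u(t)} = 4/(s+25), ROC: Re(s) > -25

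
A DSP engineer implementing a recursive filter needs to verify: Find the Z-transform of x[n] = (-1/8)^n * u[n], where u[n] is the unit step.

The Z-transform of a^n * u[n] is z/(z-a) for |z| > |a|.
Here a = -1/8, so X(z) = z/(z - (-1/8)) = 8z/(8z + 1)
ROC: |z| > 1/8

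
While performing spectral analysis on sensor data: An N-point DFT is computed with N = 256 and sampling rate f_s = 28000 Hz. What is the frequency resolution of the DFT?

DFT frequency resolution = f_s / N
= 28000 / 256 = 875/8 Hz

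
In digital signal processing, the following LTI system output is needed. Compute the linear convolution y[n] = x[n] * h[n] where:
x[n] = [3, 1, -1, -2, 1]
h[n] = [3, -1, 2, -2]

y[n] = sum_k x[k]*h[n-k]. Output length = len(x) + len(h) - 1 = 5 + 4 - 1 = 8.
y[0] = 3*3 = 9
y[1] = 1*3 + 3*-1 = 0
y[2] = -1*3 + 1*-1 + 3*2 = 2
y[3] = -2*3 + -1*-1 + 1*2 + 3*-2 = -9
y[4] = 1*3 + -2*-1 + -1*2 + 1*-2 = 1
y[5] = 1*-1 + -2*2 + -1*-2 = -3
y[6] = 1*2 + -2*-2 = 6
y[7] = 1*-2 = -2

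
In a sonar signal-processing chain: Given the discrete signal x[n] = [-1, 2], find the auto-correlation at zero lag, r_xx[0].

The auto-correlation at zero lag r_xx[0] equals the signal energy.
r_xx[0] = sum of x[n]^2 = (-1)^2 + 2^2
= 1 + 4 = 5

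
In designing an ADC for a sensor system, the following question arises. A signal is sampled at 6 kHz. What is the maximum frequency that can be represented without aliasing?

The maximum frequency that can be represented without aliasing
is the Nyquist frequency: f_max = f_s / 2 = 6 kHz / 2 = 3 kHz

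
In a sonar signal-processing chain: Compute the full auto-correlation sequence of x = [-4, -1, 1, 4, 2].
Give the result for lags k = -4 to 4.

r_xx[k] = sum_m x[m]*x[m+k], indexed from 0, for k = -4 to 4:
  r_xx[-4] = x[4]*x[0] = -8
  r_xx[-3] = x[3]*x[0] + x[4]*x[1] = -18
  r_xx[-2] = x[2]*x[0] + x[3]*x[1] + x[4]*x[2] = -6
  r_xx[-1] = x[1]*x[0] + x[2]*x[1] + x[3]*x[2] + x[4]*x[3] = 15
  r_xx[0] = x[0]*x[0] + x[1]*x[1] + x[2]*x[2] + x[3]*x[3] + x[4]*x[4] = 38
  r_xx[1] = x[0]*x[1] + x[1]*x[2] + x[2]*x[3] + x[3]*x[4] = 15
  r_xx[2] = x[0]*x[2] + x[1]*x[3] + x[2]*x[4] = -6
  r_xx[3] = x[0]*x[3] + x[1]*x[4] = -18
  r_xx[4] = x[0]*x[4] = -8
r_xx = [-8, -18, -6, 15, 38, 15, -6, -18, -8]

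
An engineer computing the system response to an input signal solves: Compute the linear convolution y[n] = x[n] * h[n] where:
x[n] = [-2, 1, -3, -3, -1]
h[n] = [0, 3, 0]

y[n] = sum_k x[k]*h[n-k]. Output length = len(x) + len(h) - 1 = 5 + 3 - 1 = 7.
y[0] = -2*0 = 0
y[1] = 1*0 + -2*3 = -6
y[2] = -3*0 + 1*3 + -2*0 = 3
y[3] = -3*0 + -3*3 + 1*0 = -9
y[4] = -1*0 + -3*3 + -3*0 = -9
y[5] = -1*3 + -3*0 = -3
y[6] = -1*0 = 0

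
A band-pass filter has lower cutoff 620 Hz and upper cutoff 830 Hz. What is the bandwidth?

Bandwidth = f_high - f_low
= 830 Hz - 620 Hz = 210 Hz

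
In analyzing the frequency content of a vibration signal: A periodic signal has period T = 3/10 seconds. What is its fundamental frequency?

The fundamental frequency is the reciprocal of the period.
f = 1/T = 1/(3/10) = 10/3 Hz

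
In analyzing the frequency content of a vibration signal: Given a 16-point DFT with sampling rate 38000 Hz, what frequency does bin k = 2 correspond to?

The frequency of DFT bin k is: f_k = k * f_s / N
f_2 = 2 * 38000 / 16 = 4750 Hz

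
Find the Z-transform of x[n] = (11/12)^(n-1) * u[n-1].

Time-shifting property: if X(z) = Z{x[n]}, then Z{x[n-d]} = z^(-d) * X(z)
X(z) = z/(z - 11/12) for x[n] = (11/12)^n * u[n]
Z{x[n-1]} = z^(-1) * z/(z - 11/12) = 1/(z - 11/12)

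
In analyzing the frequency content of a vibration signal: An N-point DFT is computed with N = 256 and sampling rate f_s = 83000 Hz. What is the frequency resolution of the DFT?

DFT frequency resolution = f_s / N
= 83000 / 256 = 10375/32 Hz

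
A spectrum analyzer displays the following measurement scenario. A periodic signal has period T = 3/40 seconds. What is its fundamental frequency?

The fundamental frequency is the reciprocal of the period.
f = 1/T = 1/(3/40) = 40/3 Hz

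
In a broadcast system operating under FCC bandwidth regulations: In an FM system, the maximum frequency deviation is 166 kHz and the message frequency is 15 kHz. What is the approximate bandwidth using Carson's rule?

Carson's rule: BW = 2*(delta_f + f_m)
= 2*(166 + 15) kHz = 362 kHz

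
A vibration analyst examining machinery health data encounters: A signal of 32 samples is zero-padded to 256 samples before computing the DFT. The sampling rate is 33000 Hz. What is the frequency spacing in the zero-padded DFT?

Original DFT: N = 32, resolution = f_s/N = 33000/32 = 4125/4 Hz
Zero-padded DFT: N = 256, resolution = f_s/N = 33000/256 = 4125/32 Hz
Zero-padding interpolates the spectrum (finer frequency grid)
but does NOT improve the true spectral resolution (ability to resolve close frequencies).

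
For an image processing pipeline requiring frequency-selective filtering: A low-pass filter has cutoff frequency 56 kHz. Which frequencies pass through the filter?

A low-pass filter passes all frequencies below the cutoff frequency 56 kHz and attenuates higher frequencies.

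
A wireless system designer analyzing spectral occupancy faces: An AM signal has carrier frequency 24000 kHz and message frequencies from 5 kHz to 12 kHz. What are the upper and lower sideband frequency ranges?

Upper sideband (USB) = fc + [fm_low, fm_high] = 24000 + [5, 12] = [24005, 24012] kHz
Lower sideband (LSB) = fc - [fm_high, fm_low] = 24000 - [12, 5] = [23988, 23995] kHz
Total occupied spectrum: 23988 kHz to 24012 kHz (plus carrier at 24000 kHz)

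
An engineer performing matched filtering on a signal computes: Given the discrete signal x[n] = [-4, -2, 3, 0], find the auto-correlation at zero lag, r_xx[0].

The auto-correlation at zero lag r_xx[0] equals the signal energy.
r_xx[0] = sum of x[n]^2 = (-4)^2 + (-2)^2 + 3^2 + 0^2
= 16 + 4 + 9 + 0 = 29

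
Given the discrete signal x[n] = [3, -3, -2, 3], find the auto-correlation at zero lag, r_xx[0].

The auto-correlation at zero lag r_xx[0] equals the signal energy.
r_xx[0] = sum of x[n]^2 = 3^2 + (-3)^2 + (-2)^2 + 3^2
= 9 + 9 + 4 + 9 = 31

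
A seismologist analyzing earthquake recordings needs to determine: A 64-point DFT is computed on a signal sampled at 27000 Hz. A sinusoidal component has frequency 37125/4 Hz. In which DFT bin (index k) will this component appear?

DFT frequency resolution = f_s/N = 27000/64 = 3375/8 Hz
Bin index k = f_signal / resolution = 37125/4 / 3375/8 = 22
The signal frequency 37125/4 Hz falls in DFT bin k = 22.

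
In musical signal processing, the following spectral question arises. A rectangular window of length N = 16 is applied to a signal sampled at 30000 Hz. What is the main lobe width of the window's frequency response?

For a rectangular window of length N,
the main lobe width in frequency is 2*f_s/N.
= 2*30000/16 = 3750 Hz
This determines the minimum frequency separation for resolving two sinusoids.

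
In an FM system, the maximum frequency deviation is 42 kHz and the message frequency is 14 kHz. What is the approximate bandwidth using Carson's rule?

Carson's rule: BW = 2*(delta_f + f_m)
= 2*(42 + 14) kHz = 112 kHz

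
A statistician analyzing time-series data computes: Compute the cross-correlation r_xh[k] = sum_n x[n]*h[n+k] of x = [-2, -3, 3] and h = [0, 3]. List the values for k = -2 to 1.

Both sequences indexed from 0 and zero outside their support.
Lags with overlap: k = -2 to 1.
  r_xh[-2] = x[2]*h[0] = 0
  r_xh[-1] = x[1]*h[0] + x[2]*h[1] = 9
  r_xh[0] = x[0]*h[0] + x[1]*h[1] = -9
  r_xh[1] = x[0]*h[1] = -6
r_xh = [0, 9, -9, -6] (for k = -2, ..., 1)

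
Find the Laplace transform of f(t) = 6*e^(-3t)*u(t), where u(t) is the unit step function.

Standard Laplace transform pair:
e^(-at)*u(t) <-> 1/(s+a)
With a = 3: L{6*e^(-3t)*u(t)} = 6/(s+3), ROC: Re(s) > -3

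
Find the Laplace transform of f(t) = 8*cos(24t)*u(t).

Standard pair: cos(wt)*u(t) <-> s/(s^2+w^2)
With w = 24: L{8*cos(24t)*u(t)} = 8s/(s^2+576)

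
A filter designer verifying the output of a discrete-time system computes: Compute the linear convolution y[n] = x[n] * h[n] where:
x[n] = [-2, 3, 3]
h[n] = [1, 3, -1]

y[n] = sum_k x[k]*h[n-k]. Output length = len(x) + len(h) - 1 = 3 + 3 - 1 = 5.
y[0] = -2*1 = -2
y[1] = 3*1 + -2*3 = -3
y[2] = 3*1 + 3*3 + -2*-1 = 14
y[3] = 3*3 + 3*-1 = 6
y[4] = 3*-1 = -3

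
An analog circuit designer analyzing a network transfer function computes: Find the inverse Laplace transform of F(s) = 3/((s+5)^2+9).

Standard pair: w/((s+a)^2+w^2) <-> e^(-at)*sin(wt)*u(t)
With a=5, w=3: f(t) = e^(-5t)*sin(3t)*u(t)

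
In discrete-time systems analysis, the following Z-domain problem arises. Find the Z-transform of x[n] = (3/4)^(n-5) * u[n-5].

Time-shifting property: if X(z) = Z{x[n]}, then Z{x[n-d]} = z^(-d) * X(z)
X(z) = z/(z - 3/4) for x[n] = (3/4)^n * u[n]
Z{x[n-5]} = z^(-5) * z/(z - 3/4) = z^(-4)/(z - 3/4)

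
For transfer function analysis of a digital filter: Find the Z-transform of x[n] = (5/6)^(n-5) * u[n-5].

Time-shifting property: if X(z) = Z{x[n]}, then Z{x[n-d]} = z^(-d) * X(z)
X(z) = z/(z - 5/6) for x[n] = (5/6)^n * u[n]
Z{x[n-5]} = z^(-5) * z/(z - 5/6) = z^(-4)/(z - 5/6)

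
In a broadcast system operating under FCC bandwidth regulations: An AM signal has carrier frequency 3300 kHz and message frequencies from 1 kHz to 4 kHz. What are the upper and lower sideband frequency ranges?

Upper sideband (USB) = fc + [fm_low, fm_high] = 3300 + [1, 4] = [3301, 3304] kHz
Lower sideband (LSB) = fc - [fm_high, fm_low] = 3300 - [4, 1] = [3296, 3299] kHz
Total occupied spectrum: 3296 kHz to 3304 kHz (plus carrier at 3300 kHz)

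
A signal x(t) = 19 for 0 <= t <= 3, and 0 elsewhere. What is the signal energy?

Energy = integral of |x(t)|^2 dt over the signal duration
= 19^2 * 3 = 361 * 3 = 1083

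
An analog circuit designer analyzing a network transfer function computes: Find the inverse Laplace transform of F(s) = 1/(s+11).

Standard pair: k/(s+a) <-> k*e^(-at)*u(t)
With k=1, a=11: f(t) = e^(-11t)*u(t)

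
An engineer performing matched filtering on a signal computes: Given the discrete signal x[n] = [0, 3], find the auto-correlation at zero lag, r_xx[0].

The auto-correlation at zero lag r_xx[0] equals the signal energy.
r_xx[0] = sum of x[n]^2 = 0^2 + 3^2
= 0 + 9 = 9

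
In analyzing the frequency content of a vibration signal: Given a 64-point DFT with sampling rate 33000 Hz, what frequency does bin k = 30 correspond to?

The frequency of DFT bin k is: f_k = k * f_s / N
f_30 = 30 * 33000 / 64 = 61875/4 Hz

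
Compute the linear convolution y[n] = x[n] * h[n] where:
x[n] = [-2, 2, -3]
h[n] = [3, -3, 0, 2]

y[n] = sum_k x[k]*h[n-k]. Output length = len(x) + len(h) - 1 = 3 + 4 - 1 = 6.
y[0] = -2*3 = -6
y[1] = 2*3 + -2*-3 = 12
y[2] = -3*3 + 2*-3 + -2*0 = -15
y[3] = -3*-3 + 2*0 + -2*2 = 5
y[4] = -3*0 + 2*2 = 4
y[5] = -3*2 = -6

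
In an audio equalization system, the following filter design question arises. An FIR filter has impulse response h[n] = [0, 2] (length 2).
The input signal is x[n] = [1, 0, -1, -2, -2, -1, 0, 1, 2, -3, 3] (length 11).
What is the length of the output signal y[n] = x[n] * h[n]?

For linear convolution, the output length is:
len(y) = len(x) + len(h) - 1 = 11 + 2 - 1 = 12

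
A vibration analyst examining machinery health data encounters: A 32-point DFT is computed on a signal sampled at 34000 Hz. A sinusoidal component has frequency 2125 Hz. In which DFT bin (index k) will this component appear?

DFT frequency resolution = f_s/N = 34000/32 = 2125/2 Hz
Bin index k = f_signal / resolution = 2125 / 2125/2 = 2
The signal frequency 2125 Hz falls in DFT bin k = 2.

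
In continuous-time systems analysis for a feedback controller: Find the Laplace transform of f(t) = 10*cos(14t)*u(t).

Standard pair: cos(wt)*u(t) <-> s/(s^2+w^2)
With w = 14: L{10*cos(14t)*u(t)} = 10s/(s^2+196)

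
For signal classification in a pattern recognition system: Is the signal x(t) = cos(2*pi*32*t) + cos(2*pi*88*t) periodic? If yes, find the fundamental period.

f1 = 32 Hz, f2 = 88 Hz
Period T1 = 1/32, T2 = 1/88
Ratio T1/T2 = 88/32, which is rational.
The signal is periodic with fundamental period T = 1/GCD(32,88) = 1/8 s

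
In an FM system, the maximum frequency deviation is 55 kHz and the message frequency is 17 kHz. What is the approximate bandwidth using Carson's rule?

Carson's rule: BW = 2*(delta_f + f_m)
= 2*(55 + 17) kHz = 144 kHz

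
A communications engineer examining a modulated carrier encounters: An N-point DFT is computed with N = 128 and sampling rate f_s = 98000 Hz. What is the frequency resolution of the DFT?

DFT frequency resolution = f_s / N
= 98000 / 128 = 6125/8 Hz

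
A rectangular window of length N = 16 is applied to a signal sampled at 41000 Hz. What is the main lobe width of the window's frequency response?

For a rectangular window of length N,
the main lobe width in frequency is 2*f_s/N.
= 2*41000/16 = 5125 Hz
This determines the minimum frequency separation for resolving two sinusoids.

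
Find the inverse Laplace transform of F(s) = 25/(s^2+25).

Standard pair: w/(s^2+w^2) <-> sin(wt)*u(t)
Recognize w^2 = 25, so w = 5; numerator 25 = 5*5.
f(t) = 5*sin(5t)*u(t)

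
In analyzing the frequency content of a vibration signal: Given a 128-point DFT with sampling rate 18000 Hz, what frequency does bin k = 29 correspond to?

The frequency of DFT bin k is: f_k = k * f_s / N
f_29 = 29 * 18000 / 128 = 32625/8 Hz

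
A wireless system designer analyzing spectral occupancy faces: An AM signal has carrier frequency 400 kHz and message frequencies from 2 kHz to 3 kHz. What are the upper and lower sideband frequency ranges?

Upper sideband (USB) = fc + [fm_low, fm_high] = 400 + [2, 3] = [402, 403] kHz
Lower sideband (LSB) = fc - [fm_high, fm_low] = 400 - [3, 2] = [397, 398] kHz
Total occupied spectrum: 397 kHz to 403 kHz (plus carrier at 400 kHz)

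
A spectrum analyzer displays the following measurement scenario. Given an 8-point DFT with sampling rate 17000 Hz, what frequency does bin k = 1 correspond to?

The frequency of DFT bin k is: f_k = k * f_s / N
f_1 = 1 * 17000 / 8 = 2125 Hz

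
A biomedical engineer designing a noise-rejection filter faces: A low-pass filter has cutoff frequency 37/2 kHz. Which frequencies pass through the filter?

A low-pass filter passes all frequencies below the cutoff frequency 37/2 kHz and attenuates higher frequencies.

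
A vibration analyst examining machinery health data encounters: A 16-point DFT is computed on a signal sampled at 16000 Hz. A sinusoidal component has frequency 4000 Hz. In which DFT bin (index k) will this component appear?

DFT frequency resolution = f_s/N = 16000/16 = 1000 Hz
Bin index k = f_signal / resolution = 4000 / 1000 = 4
The signal frequency 4000 Hz falls in DFT bin k = 4.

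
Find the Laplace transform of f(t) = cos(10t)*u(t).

Standard pair: cos(wt)*u(t) <-> s/(s^2+w^2)
With w = 10: L{cos(10t)*u(t)} = s/(s^2+100)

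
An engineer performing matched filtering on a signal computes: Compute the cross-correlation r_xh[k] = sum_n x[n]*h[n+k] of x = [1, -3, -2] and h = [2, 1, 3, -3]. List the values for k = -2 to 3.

Both sequences indexed from 0 and zero outside their support.
Lags with overlap: k = -2 to 3.
  r_xh[-2] = x[2]*h[0] = -4
  r_xh[-1] = x[1]*h[0] + x[2]*h[1] = -8
  r_xh[0] = x[0]*h[0] + x[1]*h[1] + x[2]*h[2] = -7
  r_xh[1] = x[0]*h[1] + x[1]*h[2] + x[2]*h[3] = -2
  r_xh[2] = x[0]*h[2] + x[1]*h[3] = 12
  r_xh[3] = x[0]*h[3] = -3
r_xh = [-4, -8, -7, -2, 12, -3] (for k = -2, ..., 3)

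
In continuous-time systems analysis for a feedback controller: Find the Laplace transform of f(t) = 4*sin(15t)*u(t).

Standard pair: sin(wt)*u(t) <-> w/(s^2+w^2)
With w = 15: L{4*sin(15t)*u(t)} = 60/(s^2+225)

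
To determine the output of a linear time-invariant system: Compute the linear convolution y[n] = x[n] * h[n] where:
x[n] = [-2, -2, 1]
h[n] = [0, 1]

y[n] = sum_k x[k]*h[n-k]. Output length = len(x) + len(h) - 1 = 3 + 2 - 1 = 4.
y[0] = -2*0 = 0
y[1] = -2*0 + -2*1 = -2
y[2] = 1*0 + -2*1 = -2
y[3] = 1*1 = 1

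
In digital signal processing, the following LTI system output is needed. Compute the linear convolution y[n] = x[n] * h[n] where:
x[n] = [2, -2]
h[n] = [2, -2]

y[n] = sum_k x[k]*h[n-k]. Output length = len(x) + len(h) - 1 = 2 + 2 - 1 = 3.
y[0] = 2*2 = 4
y[1] = -2*2 + 2*-2 = -8
y[2] = -2*-2 = 4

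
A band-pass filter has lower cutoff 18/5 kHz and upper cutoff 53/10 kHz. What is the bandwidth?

Bandwidth = f_high - f_low
= 53/10 kHz - 18/5 kHz = 17/10 kHz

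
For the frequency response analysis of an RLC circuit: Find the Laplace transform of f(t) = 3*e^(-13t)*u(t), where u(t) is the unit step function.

Standard Laplace transform pair:
e^(-at)*u(t) <-> 1/(s+a)
With a = 13: L{3*e^(-13t)*u(t)} = 3/(s+13), ROC: Re(s) > -13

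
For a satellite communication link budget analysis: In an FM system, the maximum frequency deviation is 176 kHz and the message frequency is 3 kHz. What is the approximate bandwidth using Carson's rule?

Carson's rule: BW = 2*(delta_f + f_m)
= 2*(176 + 3) kHz = 358 kHz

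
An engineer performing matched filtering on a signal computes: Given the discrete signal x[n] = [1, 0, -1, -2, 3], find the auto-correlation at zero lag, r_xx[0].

The auto-correlation at zero lag r_xx[0] equals the signal energy.
r_xx[0] = sum of x[n]^2 = 1^2 + 0^2 + (-1)^2 + (-2)^2 + 3^2
= 1 + 0 + 1 + 4 + 9 = 15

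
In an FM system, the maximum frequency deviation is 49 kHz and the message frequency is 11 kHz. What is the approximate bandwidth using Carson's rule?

Carson's rule: BW = 2*(delta_f + f_m)
= 2*(49 + 11) kHz = 120 kHz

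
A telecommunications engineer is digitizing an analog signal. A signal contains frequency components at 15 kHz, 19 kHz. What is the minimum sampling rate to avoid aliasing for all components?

The highest frequency component is f_max = 19 kHz.
Nyquist rate = 2 * f_max = 2 * 19 kHz = 38 kHz.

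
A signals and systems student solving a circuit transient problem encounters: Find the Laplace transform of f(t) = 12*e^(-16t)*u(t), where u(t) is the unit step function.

Standard Laplace transform pair:
e^(-at)*u(t) <-> 1/(s+a)
With a = 16: L{12*e^(-16t)*u(t)} = 12/(s+16), ROC: Re(s) > -16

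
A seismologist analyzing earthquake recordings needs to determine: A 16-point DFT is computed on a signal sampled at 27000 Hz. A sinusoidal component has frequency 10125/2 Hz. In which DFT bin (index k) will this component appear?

DFT frequency resolution = f_s/N = 27000/16 = 3375/2 Hz
Bin index k = f_signal / resolution = 10125/2 / 3375/2 = 3
The signal frequency 10125/2 Hz falls in DFT bin k = 3.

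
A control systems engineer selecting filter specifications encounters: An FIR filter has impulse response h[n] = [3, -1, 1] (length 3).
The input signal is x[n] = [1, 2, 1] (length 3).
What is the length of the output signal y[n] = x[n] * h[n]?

For linear convolution, the output length is:
len(y) = len(x) + len(h) - 1 = 3 + 3 - 1 = 5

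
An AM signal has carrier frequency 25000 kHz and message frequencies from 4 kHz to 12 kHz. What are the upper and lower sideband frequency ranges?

Upper sideband (USB) = fc + [fm_low, fm_high] = 25000 + [4, 12] = [25004, 25012] kHz
Lower sideband (LSB) = fc - [fm_high, fm_low] = 25000 - [12, 4] = [24988, 24996] kHz
Total occupied spectrum: 24988 kHz to 25012 kHz (plus carrier at 25000 kHz)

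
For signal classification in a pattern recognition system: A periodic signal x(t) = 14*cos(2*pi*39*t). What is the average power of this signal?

Average power of A*cos(wt) is A^2/2.
P = 14^2 / 2 = 196/2 = 98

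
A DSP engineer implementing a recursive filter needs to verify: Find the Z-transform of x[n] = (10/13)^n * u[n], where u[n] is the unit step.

The Z-transform of a^n * u[n] is z/(z-a) for |z| > |a|.
Here a = 10/13, so X(z) = z/(z - (10/13)) = 13z/(13z - 10)
ROC: |z| > 10/13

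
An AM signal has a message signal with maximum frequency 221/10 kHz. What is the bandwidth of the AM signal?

In AM (double-sideband), the bandwidth is twice the message frequency.
BW = 2 * f_m = 2 * 221/10 kHz = 221/5 kHz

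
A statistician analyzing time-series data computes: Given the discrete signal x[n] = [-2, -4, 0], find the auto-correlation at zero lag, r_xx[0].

The auto-correlation at zero lag r_xx[0] equals the signal energy.
r_xx[0] = sum of x[n]^2 = (-2)^2 + (-4)^2 + 0^2
= 4 + 16 + 0 = 20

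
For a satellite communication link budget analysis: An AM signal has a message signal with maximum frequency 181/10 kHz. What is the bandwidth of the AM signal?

In AM (double-sideband), the bandwidth is twice the message frequency.
BW = 2 * f_m = 2 * 181/10 kHz = 181/5 kHz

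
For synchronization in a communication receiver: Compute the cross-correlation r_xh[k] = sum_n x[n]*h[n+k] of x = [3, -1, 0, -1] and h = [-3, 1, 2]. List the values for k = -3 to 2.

Both sequences indexed from 0 and zero outside their support.
Lags with overlap: k = -3 to 2.
  r_xh[-3] = x[3]*h[0] = 3
  r_xh[-2] = x[2]*h[0] + x[3]*h[1] = -1
  r_xh[-1] = x[1]*h[0] + x[2]*h[1] + x[3]*h[2] = 1
  r_xh[0] = x[0]*h[0] + x[1]*h[1] + x[2]*h[2] = -10
  r_xh[1] = x[0]*h[1] + x[1]*h[2] = 1
  r_xh[2] = x[0]*h[2] = 6
r_xh = [3, -1, 1, -10, 1, 6] (for k = -3, ..., 2)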